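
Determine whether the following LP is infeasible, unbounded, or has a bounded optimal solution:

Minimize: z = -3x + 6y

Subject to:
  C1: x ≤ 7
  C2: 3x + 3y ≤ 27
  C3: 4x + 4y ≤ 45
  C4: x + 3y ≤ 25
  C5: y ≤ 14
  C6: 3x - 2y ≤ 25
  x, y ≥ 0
The point (7, 0) satisfies every constraint, so the LP is feasible; the constraints give x ≤ 7 and y ≤ 14, which with x, y ≥ 0 keep the feasible region inside a bounded box. A feasible, bounded LP attains a finite optimum at a vertex.

Evaluating z = -3x + 6y at each vertex:
  (0, 0): z = 0
  (7, 0): z = -21
  (7, 2): z = -9
  (1, 8): z = 45
  (0, 8.333): z = 50

Bounded optimum: z* = -21 at (7, 0).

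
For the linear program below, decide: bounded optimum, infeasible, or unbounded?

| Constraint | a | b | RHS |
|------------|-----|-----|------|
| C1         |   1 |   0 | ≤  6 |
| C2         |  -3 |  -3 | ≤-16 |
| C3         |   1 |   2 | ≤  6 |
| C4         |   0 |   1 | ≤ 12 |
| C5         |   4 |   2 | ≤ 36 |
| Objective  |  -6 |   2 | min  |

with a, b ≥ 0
The point (6, 0) satisfies every constraint, so the LP is feasible; the constraints give a ≤ 6 and b ≤ 12, which with a, b ≥ 0 keep the feasible region inside a bounded box. A feasible, bounded LP attains a finite optimum at a vertex.

Evaluating z = -6a + 2b at each vertex:
  (5.333, 0): z = -32
  (6, 0): z = -36
  (4.667, 0.6667): z = -26.67

The LP has an optimal solution: (6, 0) with z = -36.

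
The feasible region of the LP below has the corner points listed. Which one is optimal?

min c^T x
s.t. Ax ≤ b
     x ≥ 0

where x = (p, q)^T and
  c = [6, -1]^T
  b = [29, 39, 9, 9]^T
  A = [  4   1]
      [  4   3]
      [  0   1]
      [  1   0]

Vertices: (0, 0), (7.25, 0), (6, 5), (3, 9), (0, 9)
Evaluating z = 6p - q at each vertex:
  (0, 0): z = 0
  (7.25, 0): z = 43.5
  (6, 5): z = 31
  (3, 9): z = 9
  (0, 9): z = -9

The smallest value is z = -9, attained at (0, 9).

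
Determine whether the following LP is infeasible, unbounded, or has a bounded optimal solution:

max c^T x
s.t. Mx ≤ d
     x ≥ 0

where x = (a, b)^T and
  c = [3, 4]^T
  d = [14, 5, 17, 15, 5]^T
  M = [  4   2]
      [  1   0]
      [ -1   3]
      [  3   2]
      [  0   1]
The point (1, 5) satisfies every constraint, so the LP is feasible; the constraints give a ≤ 5 and b ≤ 5, which with a, b ≥ 0 keep the feasible region inside a bounded box. A feasible, bounded LP attains a finite optimum at a vertex.

The LP has an optimal solution: (1, 5) with z = 23.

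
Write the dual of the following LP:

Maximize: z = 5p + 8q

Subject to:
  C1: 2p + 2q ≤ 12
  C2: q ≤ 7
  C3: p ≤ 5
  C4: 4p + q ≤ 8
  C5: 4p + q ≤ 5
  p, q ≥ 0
Minimize: z = 12y1 + 7y2 + 5y3 + 8y4 + 5y5

Subject to:
  C1: -2y1 - y3 - 4y4 - 4y5 ≤ -5
  C2: -2y1 - y2 - y4 - y5 ≤ -8
  y1, y2, y3, y4, y5 ≥ 0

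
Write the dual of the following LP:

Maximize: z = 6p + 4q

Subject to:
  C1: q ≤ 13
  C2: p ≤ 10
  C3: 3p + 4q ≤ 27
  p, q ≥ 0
Minimize: z = 13y1 + 10y2 + 27y3

Subject to:
  C1: -y2 - 3y3 ≤ -6
  C2: -y1 - 4y3 ≤ -4
  y1, y2, y3 ≥ 0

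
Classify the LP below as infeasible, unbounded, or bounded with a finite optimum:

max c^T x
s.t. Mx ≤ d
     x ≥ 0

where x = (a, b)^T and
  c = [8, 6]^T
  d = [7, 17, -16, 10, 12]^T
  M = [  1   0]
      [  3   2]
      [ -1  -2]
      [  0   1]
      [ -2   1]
The point (0, 8.5) satisfies every constraint, so the LP is feasible; the constraints give a ≤ 7 and b ≤ 10, which with a, b ≥ 0 keep the feasible region inside a bounded box. A feasible, bounded LP attains a finite optimum at a vertex.

Evaluating z = 8a + 6b at each vertex:
  (0, 8): z = 48
  (0.5, 7.75): z = 50.5
  (0, 8.5): z = 51

Feasible with finite optimum z* = 51 at (0, 8.5).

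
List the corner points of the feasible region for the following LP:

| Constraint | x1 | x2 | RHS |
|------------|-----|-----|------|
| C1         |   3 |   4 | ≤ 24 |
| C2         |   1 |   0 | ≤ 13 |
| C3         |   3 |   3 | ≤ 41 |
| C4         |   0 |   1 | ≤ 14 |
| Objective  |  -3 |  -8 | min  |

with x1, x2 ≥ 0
Each vertex is the intersection of two constraint boundaries that also satisfies all remaining constraints:
  x1 = 0 and x2 = 0 → (0, 0)
  3x1 + 4x2 = 24 and x2 = 0 → (8, 0)
  3x1 + 4x2 = 24 and x1 = 0 → (0, 6)

Vertices: (0, 0), (8, 0), (0, 6)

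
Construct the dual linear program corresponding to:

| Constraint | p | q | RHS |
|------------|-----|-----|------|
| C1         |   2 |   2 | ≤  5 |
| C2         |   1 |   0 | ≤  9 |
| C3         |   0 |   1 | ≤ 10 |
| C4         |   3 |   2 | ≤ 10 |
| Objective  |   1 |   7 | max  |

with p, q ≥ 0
Minimize: z = 5y1 + 9y2 + 10y3 + 10y4

Subject to:
  C1: -2y1 - y2 - 3y4 ≤ -1
  C2: -2y1 - y3 - 2y4 ≤ -7
  y1, y2, y3, y4 ≥ 0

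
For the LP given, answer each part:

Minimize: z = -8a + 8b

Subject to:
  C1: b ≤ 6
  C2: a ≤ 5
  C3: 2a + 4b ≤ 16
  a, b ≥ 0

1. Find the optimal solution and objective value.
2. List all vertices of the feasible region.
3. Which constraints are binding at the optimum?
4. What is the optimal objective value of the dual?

1. a = 5, b = 0, z = -40
2. (0, 0), (5, 0), (5, 1.5), (0, 4)
3. C2, b ≥ 0
4. -40 (by strong duality, equal to the primal optimum)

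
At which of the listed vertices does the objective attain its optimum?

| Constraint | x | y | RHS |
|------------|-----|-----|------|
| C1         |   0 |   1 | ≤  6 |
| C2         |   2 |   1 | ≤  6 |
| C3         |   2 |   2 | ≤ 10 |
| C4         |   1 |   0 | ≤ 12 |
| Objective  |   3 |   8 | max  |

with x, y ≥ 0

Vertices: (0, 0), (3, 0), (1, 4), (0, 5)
Evaluating z = 3x + 8y at each vertex:
  (0, 0): z = 0
  (3, 0): z = 9
  (1, 4): z = 35
  (0, 5): z = 40

The largest value is z = 40, attained at (0, 5).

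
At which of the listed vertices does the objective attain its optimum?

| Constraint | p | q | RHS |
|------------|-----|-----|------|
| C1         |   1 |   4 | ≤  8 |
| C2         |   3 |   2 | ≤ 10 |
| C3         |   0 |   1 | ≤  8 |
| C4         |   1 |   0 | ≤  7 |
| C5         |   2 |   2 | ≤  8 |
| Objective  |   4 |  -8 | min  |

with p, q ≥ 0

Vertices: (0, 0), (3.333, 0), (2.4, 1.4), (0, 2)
Evaluating z = 4p - 8q at each vertex:
  (0, 0): z = 0
  (3.333, 0): z = 13.33
  (2.4, 1.4): z = -1.6
  (0, 2): z = -16

The smallest value is z = -16, attained at (0, 2).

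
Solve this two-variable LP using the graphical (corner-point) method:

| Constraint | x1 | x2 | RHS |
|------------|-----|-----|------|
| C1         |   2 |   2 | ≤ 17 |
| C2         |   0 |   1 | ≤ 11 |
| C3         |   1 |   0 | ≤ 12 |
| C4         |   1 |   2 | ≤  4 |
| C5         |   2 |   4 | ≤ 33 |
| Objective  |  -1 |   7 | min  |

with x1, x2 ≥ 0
x1 = 4, x2 = 0, z = -4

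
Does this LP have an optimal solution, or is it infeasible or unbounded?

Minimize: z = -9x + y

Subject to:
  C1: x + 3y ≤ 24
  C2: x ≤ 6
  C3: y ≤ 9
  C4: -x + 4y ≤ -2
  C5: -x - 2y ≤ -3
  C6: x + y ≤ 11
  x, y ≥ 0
The point (6, 0) satisfies every constraint, so the LP is feasible; the constraints give x ≤ 6 and y ≤ 9, which with x, y ≥ 0 keep the feasible region inside a bounded box. A feasible, bounded LP attains a finite optimum at a vertex.

Evaluating z = -9x + y at each vertex:
  (2.667, 0.1667): z = -23.83
  (3, 0): z = -27
  (6, 0): z = -54
  (6, 1): z = -53

Feasible with finite optimum z* = -54 at (6, 0).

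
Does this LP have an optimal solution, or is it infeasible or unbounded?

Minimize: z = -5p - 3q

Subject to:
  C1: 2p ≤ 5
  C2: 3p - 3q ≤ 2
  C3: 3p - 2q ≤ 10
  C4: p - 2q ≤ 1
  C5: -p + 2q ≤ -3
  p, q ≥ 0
C4 requires p - 2q ≤ 1, while C5 (-p + 2q ≤ -3) is equivalent to p - 2q ≥ 3. Together they would need 3 ≤ p - 2q ≤ 1, which is impossible since 3 > 1. No point satisfies all constraints.

Infeasible — the constraint set is empty.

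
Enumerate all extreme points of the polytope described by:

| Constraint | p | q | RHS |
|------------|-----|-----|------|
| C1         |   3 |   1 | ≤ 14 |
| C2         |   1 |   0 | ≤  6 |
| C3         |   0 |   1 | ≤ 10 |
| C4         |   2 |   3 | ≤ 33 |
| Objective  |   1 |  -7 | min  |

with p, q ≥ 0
Each vertex is the intersection of two constraint boundaries that also satisfies all remaining constraints:
  p = 0 and q = 0 → (0, 0)
  3p + q = 14 and q = 0 → (4.667, 0)
  3p + q = 14 and q = 10 → (1.333, 10)
  q = 10 and p = 0 → (0, 10)

Vertices: (0, 0), (4.667, 0), (1.333, 10), (0, 10)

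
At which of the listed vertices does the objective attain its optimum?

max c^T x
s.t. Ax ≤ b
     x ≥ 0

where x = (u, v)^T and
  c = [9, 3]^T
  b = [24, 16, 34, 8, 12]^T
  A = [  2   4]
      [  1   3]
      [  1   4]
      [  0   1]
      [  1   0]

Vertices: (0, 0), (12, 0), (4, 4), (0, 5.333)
(12, 0) with z = 108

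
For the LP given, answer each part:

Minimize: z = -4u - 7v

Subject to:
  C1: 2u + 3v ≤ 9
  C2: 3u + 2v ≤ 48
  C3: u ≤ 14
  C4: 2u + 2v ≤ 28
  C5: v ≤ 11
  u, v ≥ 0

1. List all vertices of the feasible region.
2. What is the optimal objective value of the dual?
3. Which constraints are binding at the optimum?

1. (0, 0), (4.5, 0), (0, 3)
2. -21 (by strong duality, equal to the primal optimum)
3. C1, u ≥ 0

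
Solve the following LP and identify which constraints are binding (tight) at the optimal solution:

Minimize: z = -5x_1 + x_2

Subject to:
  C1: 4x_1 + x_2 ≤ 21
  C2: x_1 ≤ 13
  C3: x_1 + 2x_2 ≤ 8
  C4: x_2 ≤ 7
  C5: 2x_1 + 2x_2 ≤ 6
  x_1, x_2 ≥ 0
Optimal: x_1 = 3, x_2 = 0
Slack at optimum:
  C1: slack = 9
  C2: slack = 10
  C3: slack = 5
  C4: slack = 7
  C5: slack = 0 (binding)
  x_1 ≥ 0: x_1 = 3
  x_2 ≥ 0: x_2 = 0 (binding)
Binding constraints: C5, x_2 ≥ 0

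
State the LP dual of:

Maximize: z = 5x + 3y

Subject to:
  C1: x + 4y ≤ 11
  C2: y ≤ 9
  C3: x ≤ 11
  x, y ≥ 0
Minimize: z = 11y1 + 9y2 + 11y3

Subject to:
  C1: -y1 - y3 ≤ -5
  C2: -4y1 - y2 ≤ -3
  y1, y2, y3 ≥ 0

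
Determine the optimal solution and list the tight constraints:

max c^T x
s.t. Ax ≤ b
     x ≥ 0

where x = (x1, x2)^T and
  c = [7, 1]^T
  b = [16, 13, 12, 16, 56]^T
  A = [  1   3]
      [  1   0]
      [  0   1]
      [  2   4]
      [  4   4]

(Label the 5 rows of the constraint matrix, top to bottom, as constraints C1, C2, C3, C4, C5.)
Optimal: x1 = 8, x2 = 0
Slack at optimum:
  C1: slack = 8
  C2: slack = 5
  C3: slack = 12
  C4: slack = 0 (binding)
  C5: slack = 24
  x1 ≥ 0: x1 = 8
  x2 ≥ 0: x2 = 0 (binding)
Binding constraints: C4, x2 ≥ 0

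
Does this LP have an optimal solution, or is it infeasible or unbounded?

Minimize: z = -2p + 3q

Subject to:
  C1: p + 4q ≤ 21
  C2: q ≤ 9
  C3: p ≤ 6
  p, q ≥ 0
The point (6, 0) satisfies every constraint, so the LP is feasible; the constraints give p ≤ 6 and q ≤ 9, which with p, q ≥ 0 keep the feasible region inside a bounded box. A feasible, bounded LP attains a finite optimum at a vertex.

Evaluating z = -2p + 3q at each vertex:
  (0, 0): z = 0
  (6, 0): z = -12
  (6, 3.75): z = -0.75
  (0, 5.25): z = 15.75

Bounded optimum: z* = -12 at (6, 0).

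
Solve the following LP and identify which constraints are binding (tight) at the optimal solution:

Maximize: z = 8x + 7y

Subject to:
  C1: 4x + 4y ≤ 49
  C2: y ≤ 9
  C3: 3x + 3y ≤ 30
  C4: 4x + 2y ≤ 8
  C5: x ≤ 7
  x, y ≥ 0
Optimal: x = 0, y = 4
Slack at optimum:
  C1: slack = 33
  C2: slack = 5
  C3: slack = 18
  C4: slack = 0 (binding)
  C5: slack = 7
  x ≥ 0: x = 0 (binding)
  y ≥ 0: y = 4
Binding constraints: C4, x ≥ 0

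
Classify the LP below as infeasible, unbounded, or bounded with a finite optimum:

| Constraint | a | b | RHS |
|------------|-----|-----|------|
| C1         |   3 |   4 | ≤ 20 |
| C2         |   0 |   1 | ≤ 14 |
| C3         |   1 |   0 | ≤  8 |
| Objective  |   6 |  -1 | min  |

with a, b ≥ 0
The point (0, 5) satisfies every constraint, so the LP is feasible; the constraints give a ≤ 8 and b ≤ 14, which with a, b ≥ 0 keep the feasible region inside a bounded box. A feasible, bounded LP attains a finite optimum at a vertex.

Feasible with finite optimum z* = -5 at (0, 5).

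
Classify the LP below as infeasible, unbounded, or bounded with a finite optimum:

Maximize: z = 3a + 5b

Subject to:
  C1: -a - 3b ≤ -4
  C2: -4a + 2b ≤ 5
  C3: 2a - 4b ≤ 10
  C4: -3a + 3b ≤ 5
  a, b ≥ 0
Feasible point: (1, 1) satisfies every constraint, so the LP is feasible.
Direction d = (1, 1): for each constraint row a, a·d ≤ 0 —
  (-1)(1) + (-3)(1) = -4 ≤ 0
  (-4)(1) + (2)(1) = -2 ≤ 0
  (2)(1) + (-4)(1) = -2 ≤ 0
  (-3)(1) + (3)(1) = 0 ≤ 0
and d ≥ 0, so (1, 1) + t·d stays feasible for every t ≥ 0. Along this ray z = 3a + 5b changes by 8 per unit t, so z → +∞.

The LP is unbounded; z can be made arbitrarily large.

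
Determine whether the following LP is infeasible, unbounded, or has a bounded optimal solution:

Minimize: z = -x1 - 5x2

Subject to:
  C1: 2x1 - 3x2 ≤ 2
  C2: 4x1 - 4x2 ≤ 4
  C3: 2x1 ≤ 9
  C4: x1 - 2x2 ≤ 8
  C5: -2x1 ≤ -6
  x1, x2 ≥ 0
Feasible point: (3, 2) satisfies every constraint, so the LP is feasible.
Direction d = (0, 1): for each constraint row a, a·d ≤ 0 —
  (2)(0) + (-3)(1) = -3 ≤ 0
  (4)(0) + (-4)(1) = -4 ≤ 0
  (2)(0) + (0)(1) = 0 ≤ 0
  (1)(0) + (-2)(1) = -2 ≤ 0
  (-2)(0) + (0)(1) = 0 ≤ 0
and d ≥ 0, so (3, 2) + t·d stays feasible for every t ≥ 0. Along this ray z = -x1 - 5x2 changes by -5 per unit t, so z → −∞.

Unbounded: there is a feasible ray along which z → −∞.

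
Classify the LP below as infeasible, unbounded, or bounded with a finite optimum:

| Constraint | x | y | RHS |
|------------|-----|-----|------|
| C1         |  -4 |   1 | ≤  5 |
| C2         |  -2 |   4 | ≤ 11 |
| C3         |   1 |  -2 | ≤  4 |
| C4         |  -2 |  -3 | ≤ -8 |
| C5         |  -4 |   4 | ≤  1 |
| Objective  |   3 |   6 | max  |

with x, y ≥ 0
Feasible point: (2, 2) satisfies every constraint, so the LP is feasible.
Direction d = (2, 1): for each constraint row a, a·d ≤ 0 —
  (-4)(2) + (1)(1) = -7 ≤ 0
  (-2)(2) + (4)(1) = 0 ≤ 0
  (1)(2) + (-2)(1) = 0 ≤ 0
  (-2)(2) + (-3)(1) = -7 ≤ 0
  (-4)(2) + (4)(1) = -4 ≤ 0
and d ≥ 0, so (2, 2) + t·d stays feasible for every t ≥ 0. Along this ray z = 3x + 6y changes by 12 per unit t, so z → +∞.

Unbounded — the objective can increase without bound over the feasible region.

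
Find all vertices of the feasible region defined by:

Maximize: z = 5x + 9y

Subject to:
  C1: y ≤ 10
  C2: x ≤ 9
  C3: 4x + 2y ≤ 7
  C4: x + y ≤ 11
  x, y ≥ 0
Each vertex is the intersection of two constraint boundaries that also satisfies all remaining constraints:
  x = 0 and y = 0 → (0, 0)
  4x + 2y = 7 and y = 0 → (1.75, 0)
  4x + 2y = 7 and x = 0 → (0, 3.5)

Vertices: (0, 0), (1.75, 0), (0, 3.5)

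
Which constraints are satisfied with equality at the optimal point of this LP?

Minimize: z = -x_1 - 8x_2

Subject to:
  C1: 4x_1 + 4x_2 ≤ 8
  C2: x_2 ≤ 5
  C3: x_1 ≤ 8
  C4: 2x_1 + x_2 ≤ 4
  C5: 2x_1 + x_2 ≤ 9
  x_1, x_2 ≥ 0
Optimal: x_1 = 0, x_2 = 2
Slack at optimum:
  C1: slack = 0 (binding)
  C2: slack = 3
  C3: slack = 8
  C4: slack = 2
  C5: slack = 7
  x_1 ≥ 0: x_1 = 0 (binding)
  x_2 ≥ 0: x_2 = 2
Binding constraints: C1, x_1 ≥ 0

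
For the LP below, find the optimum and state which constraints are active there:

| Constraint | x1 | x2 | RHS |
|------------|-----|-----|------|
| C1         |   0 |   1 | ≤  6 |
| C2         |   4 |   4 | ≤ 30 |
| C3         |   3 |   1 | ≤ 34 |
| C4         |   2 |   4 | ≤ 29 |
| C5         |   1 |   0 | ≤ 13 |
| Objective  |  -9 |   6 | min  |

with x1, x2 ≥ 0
Optimal: x1 = 7.5, x2 = 0
Binding: C2, x2 ≥ 0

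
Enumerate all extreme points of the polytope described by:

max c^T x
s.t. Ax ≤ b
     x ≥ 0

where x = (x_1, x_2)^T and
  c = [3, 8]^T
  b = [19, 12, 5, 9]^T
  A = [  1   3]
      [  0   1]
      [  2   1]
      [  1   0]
Each vertex is the intersection of two constraint boundaries that also satisfies all remaining constraints:
  x_1 = 0 and x_2 = 0 → (0, 0)
  2x_1 + x_2 = 5 and x_2 = 0 → (2.5, 0)
  2x_1 + x_2 = 5 and x_1 = 0 → (0, 5)

Vertices: (0, 0), (2.5, 0), (0, 5)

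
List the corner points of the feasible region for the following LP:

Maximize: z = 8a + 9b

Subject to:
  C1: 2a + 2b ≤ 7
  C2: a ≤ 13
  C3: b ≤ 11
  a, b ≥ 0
Each vertex is the intersection of two constraint boundaries that also satisfies all remaining constraints:
  a = 0 and b = 0 → (0, 0)
  2a + 2b = 7 and b = 0 → (3.5, 0)
  2a + 2b = 7 and a = 0 → (0, 3.5)

Vertices: (0, 0), (3.5, 0), (0, 3.5)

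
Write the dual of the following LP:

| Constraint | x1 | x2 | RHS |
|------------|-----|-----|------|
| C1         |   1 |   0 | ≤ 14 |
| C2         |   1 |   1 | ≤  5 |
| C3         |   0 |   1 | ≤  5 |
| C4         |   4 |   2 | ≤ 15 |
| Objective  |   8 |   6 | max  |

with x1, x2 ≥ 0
Minimize: z = 14y1 + 5y2 + 5y3 + 15y4

Subject to:
  C1: -y1 - y2 - 4y4 ≤ -8
  C2: -y2 - y3 - 2y4 ≤ -6
  y1, y2, y3, y4 ≥ 0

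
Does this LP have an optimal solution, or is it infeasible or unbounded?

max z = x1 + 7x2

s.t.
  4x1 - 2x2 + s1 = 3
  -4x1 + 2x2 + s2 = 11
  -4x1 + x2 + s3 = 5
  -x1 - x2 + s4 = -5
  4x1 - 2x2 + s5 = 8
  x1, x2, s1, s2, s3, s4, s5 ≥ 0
Feasible point: (0, 5) satisfies every constraint, so the LP is feasible.
Direction d = (1, 2): for each constraint row a, a·d ≤ 0 —
  (4)(1) + (-2)(2) = 0 ≤ 0
  (-4)(1) + (2)(2) = 0 ≤ 0
  (-4)(1) + (1)(2) = -2 ≤ 0
  (-1)(1) + (-1)(2) = -3 ≤ 0
  (4)(1) + (-2)(2) = 0 ≤ 0
and d ≥ 0, so (0, 5) + t·d stays feasible for every t ≥ 0. Along this ray z = x1 + 7x2 changes by 15 per unit t, so z → +∞.

Unbounded — the objective can increase without bound over the feasible region.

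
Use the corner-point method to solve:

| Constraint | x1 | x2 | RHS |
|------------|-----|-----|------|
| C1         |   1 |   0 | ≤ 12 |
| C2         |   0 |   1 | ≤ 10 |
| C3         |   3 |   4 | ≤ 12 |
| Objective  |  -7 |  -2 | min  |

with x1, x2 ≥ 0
Each vertex is the intersection of two constraint boundaries that also satisfies all remaining constraints:
  x1 = 0 and x2 = 0 → (0, 0)
  3x1 + 4x2 = 12 and x2 = 0 → (4, 0)
  3x1 + 4x2 = 12 and x1 = 0 → (0, 3)

Evaluating z = -7x1 - 2x2 at each vertex:
  (0, 0): z = 0
  (4, 0): z = -28
  (0, 3): z = -6

The minimum is at (4, 0) with z = -28.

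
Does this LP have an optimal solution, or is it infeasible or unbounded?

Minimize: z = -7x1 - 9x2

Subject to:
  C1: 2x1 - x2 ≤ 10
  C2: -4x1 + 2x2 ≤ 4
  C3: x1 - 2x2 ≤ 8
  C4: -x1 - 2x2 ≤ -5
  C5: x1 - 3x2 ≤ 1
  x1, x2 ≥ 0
Feasible point: (1, 2) satisfies every constraint, so the LP is feasible.
Direction d = (1, 2): for each constraint row a, a·d ≤ 0 —
  (2)(1) + (-1)(2) = 0 ≤ 0
  (-4)(1) + (2)(2) = 0 ≤ 0
  (1)(1) + (-2)(2) = -3 ≤ 0
  (-1)(1) + (-2)(2) = -5 ≤ 0
  (1)(1) + (-3)(2) = -5 ≤ 0
and d ≥ 0, so (1, 2) + t·d stays feasible for every t ≥ 0. Along this ray z = -7x1 - 9x2 changes by -25 per unit t, so z → −∞.

Unbounded — the objective can decrease without bound over the feasible region.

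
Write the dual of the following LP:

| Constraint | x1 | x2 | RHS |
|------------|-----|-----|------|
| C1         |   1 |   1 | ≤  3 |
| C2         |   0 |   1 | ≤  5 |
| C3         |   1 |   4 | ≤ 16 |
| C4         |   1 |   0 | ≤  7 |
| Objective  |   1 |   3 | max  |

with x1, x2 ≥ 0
Minimize: z = 3y1 + 5y2 + 16y3 + 7y4

Subject to:
  C1: -y1 - y3 - y4 ≤ -1
  C2: -y1 - y2 - 4y3 ≤ -3
  y1, y2, y3, y4 ≥ 0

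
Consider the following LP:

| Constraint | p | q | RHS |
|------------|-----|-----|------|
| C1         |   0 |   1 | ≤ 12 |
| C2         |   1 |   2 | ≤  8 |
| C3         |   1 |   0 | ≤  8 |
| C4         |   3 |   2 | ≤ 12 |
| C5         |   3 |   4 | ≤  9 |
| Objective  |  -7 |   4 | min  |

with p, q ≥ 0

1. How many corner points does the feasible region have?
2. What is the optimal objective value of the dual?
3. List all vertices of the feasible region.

1. 3
2. -21 (by strong duality, equal to the primal optimum)
3. (0, 0), (3, 0), (0, 2.25)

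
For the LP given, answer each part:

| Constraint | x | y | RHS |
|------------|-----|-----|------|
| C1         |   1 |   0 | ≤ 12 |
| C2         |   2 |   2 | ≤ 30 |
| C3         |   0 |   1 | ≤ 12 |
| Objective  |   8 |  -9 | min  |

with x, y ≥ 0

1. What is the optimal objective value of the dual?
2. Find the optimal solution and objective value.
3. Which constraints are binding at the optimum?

1. -108 (by strong duality, equal to the primal optimum)
2. x = 0, y = 12, z = -108
3. C3, x ≥ 0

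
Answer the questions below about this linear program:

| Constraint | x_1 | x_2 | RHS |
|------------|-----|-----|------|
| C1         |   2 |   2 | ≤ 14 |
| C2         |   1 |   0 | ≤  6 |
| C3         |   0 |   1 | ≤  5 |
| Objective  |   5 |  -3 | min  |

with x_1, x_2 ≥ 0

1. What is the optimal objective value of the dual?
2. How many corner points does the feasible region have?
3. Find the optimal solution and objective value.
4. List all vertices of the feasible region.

1. -15 (by strong duality, equal to the primal optimum)
2. 5
3. x_1 = 0, x_2 = 5, z = -15
4. (0, 0), (6, 0), (6, 1), (2, 5), (0, 5)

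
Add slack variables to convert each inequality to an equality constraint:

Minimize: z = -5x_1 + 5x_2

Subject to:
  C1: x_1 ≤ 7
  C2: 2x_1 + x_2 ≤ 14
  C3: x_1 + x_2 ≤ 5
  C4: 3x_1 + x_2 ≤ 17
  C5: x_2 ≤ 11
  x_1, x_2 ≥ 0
min z = -5x_1 + 5x_2

s.t.
  x_1 + s1 = 7
  2x_1 + x_2 + s2 = 14
  x_1 + x_2 + s3 = 5
  3x_1 + x_2 + s4 = 17
  x_2 + s5 = 11
  x_1, x_2, s1, s2, s3, s4, s5 ≥ 0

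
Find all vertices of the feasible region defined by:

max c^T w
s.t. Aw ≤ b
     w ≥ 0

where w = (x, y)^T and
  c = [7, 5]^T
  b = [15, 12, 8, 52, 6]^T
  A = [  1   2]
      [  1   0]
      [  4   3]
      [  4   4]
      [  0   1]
Each vertex is the intersection of two constraint boundaries that also satisfies all remaining constraints:
  x = 0 and y = 0 → (0, 0)
  4x + 3y = 8 and y = 0 → (2, 0)
  4x + 3y = 8 and x = 0 → (0, 2.667)

Vertices: (0, 0), (2, 0), (0, 2.667)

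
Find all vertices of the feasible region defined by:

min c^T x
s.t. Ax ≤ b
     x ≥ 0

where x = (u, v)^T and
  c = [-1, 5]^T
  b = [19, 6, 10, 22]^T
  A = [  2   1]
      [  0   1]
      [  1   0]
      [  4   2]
Each vertex is the intersection of two constraint boundaries that also satisfies all remaining constraints:
  u = 0 and v = 0 → (0, 0)
  4u + 2v = 22 and v = 0 → (5.5, 0)
  v = 6 and 4u + 2v = 22 → (2.5, 6)
  v = 6 and u = 0 → (0, 6)

Vertices: (0, 0), (5.5, 0), (2.5, 6), (0, 6)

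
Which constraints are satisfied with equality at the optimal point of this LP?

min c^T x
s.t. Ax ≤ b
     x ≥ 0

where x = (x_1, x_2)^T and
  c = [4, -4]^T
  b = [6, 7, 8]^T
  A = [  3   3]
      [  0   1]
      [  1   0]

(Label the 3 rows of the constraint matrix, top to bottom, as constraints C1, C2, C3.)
Optimal: x_1 = 0, x_2 = 2
Slack at optimum:
  C1: slack = 0 (binding)
  C2: slack = 5
  C3: slack = 8
  x_1 ≥ 0: x_1 = 0 (binding)
  x_2 ≥ 0: x_2 = 2
Binding constraints: C1, x_1 ≥ 0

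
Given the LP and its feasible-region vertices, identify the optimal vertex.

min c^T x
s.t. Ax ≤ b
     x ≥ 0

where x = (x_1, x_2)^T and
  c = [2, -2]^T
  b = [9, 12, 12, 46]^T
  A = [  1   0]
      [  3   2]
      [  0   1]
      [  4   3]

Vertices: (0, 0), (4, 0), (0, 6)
(0, 6) with z = -12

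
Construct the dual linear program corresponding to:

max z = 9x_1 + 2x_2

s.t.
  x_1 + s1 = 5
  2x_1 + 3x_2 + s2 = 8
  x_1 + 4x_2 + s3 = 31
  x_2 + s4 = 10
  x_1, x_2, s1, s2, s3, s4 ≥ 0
Minimize: z = 5y1 + 8y2 + 31y3 + 10y4

Subject to:
  C1: -y1 - 2y2 - y3 ≤ -9
  C2: -3y2 - 4y3 - y4 ≤ -2
  y1, y2, y3, y4 ≥ 0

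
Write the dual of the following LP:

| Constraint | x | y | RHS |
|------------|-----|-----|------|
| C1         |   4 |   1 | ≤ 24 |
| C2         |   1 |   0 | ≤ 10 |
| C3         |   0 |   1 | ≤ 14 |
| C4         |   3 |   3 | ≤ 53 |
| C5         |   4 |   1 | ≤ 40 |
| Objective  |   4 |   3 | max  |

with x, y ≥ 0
Minimize: z = 24y1 + 10y2 + 14y3 + 53y4 + 40y5

Subject to:
  C1: -4y1 - y2 - 3y4 - 4y5 ≤ -4
  C2: -y1 - y3 - 3y4 - y5 ≤ -3
  y1, y2, y3, y4, y5 ≥ 0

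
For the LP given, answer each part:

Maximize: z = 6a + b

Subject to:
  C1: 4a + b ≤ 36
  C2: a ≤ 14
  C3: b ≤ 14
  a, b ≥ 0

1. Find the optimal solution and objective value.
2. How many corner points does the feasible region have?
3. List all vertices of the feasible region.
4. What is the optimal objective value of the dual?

1. a = 9, b = 0, z = 54
2. 4
3. (0, 0), (9, 0), (5.5, 14), (0, 14)
4. 54 (by strong duality, equal to the primal optimum)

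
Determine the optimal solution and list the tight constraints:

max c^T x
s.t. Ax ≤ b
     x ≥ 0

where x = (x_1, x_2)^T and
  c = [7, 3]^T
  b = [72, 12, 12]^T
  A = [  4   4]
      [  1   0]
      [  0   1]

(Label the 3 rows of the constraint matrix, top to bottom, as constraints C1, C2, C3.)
Optimal: x_1 = 12, x_2 = 6
Slack at optimum:
  C1: slack = 0 (binding)
  C2: slack = 0 (binding)
  C3: slack = 6
  x_1 ≥ 0: x_1 = 12
  x_2 ≥ 0: x_2 = 6
Binding constraints: C1, C2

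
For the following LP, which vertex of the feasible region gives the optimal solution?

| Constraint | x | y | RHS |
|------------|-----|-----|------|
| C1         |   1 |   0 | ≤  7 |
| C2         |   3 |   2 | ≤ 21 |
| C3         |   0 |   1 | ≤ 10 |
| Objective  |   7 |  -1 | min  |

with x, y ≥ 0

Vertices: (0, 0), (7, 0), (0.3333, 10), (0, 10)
Evaluating z = 7x - y at each vertex:
  (0, 0): z = 0
  (7, 0): z = 49
  (0.3333, 10): z = -7.667
  (0, 10): z = -10

The smallest value is z = -10, attained at (0, 10).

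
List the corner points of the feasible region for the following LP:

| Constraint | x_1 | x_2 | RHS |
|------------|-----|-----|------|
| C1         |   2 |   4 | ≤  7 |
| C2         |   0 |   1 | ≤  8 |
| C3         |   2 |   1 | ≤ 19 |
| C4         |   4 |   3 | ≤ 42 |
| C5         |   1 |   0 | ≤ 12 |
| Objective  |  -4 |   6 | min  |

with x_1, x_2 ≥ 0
Each vertex is the intersection of two constraint boundaries that also satisfies all remaining constraints:
  x_1 = 0 and x_2 = 0 → (0, 0)
  2x_1 + 4x_2 = 7 and x_2 = 0 → (3.5, 0)
  2x_1 + 4x_2 = 7 and x_1 = 0 → (0, 1.75)

Vertices: (0, 0), (3.5, 0), (0, 1.75)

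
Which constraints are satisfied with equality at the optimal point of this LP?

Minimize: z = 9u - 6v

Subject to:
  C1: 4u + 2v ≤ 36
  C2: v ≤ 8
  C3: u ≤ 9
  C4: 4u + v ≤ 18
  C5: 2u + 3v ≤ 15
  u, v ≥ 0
Optimal: u = 0, v = 5
Slack at optimum:
  C1: slack = 26
  C2: slack = 3
  C3: slack = 9
  C4: slack = 13
  C5: slack = 0 (binding)
  u ≥ 0: u = 0 (binding)
  v ≥ 0: v = 5
Binding constraints: C5, u ≥ 0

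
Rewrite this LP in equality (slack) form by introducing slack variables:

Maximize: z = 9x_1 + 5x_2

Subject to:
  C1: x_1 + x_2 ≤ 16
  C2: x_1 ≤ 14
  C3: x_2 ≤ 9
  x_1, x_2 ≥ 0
max z = 9x_1 + 5x_2

s.t.
  x_1 + x_2 + s1 = 16
  x_1 + s2 = 14
  x_2 + s3 = 9
  x_1, x_2, s1, s2, s3 ≥ 0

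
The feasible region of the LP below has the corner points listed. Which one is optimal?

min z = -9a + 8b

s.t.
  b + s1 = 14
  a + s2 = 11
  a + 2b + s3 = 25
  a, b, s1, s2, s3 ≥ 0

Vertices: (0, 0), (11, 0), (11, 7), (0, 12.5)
(11, 0) with z = -99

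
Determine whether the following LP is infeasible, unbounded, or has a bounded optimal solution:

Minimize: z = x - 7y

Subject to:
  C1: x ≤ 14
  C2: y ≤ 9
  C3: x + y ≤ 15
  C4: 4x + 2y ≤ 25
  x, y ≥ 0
The point (0, 9) satisfies every constraint, so the LP is feasible; the constraints give x ≤ 14 and y ≤ 9, which with x, y ≥ 0 keep the feasible region inside a bounded box. A feasible, bounded LP attains a finite optimum at a vertex.

Bounded optimum: z* = -63 at (0, 9).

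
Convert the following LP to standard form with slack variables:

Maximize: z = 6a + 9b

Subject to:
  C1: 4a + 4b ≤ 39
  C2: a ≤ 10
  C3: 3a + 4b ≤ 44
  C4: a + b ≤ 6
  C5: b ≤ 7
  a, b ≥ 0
max z = 6a + 9b

s.t.
  4a + 4b + s1 = 39
  a + s2 = 10
  3a + 4b + s3 = 44
  a + b + s4 = 6
  b + s5 = 7
  a, b, s1, s2, s3, s4, s5 ≥ 0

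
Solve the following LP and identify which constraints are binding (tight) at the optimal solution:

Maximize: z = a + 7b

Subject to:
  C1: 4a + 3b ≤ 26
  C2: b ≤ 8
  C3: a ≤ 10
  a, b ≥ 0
Optimal: a = 0.5, b = 8
Binding: C1, C2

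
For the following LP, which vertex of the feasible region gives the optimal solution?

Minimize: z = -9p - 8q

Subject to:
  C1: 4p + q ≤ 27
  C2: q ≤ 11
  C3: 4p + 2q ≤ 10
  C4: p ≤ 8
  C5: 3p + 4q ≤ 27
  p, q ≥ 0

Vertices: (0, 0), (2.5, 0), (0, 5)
Evaluating z = -9p - 8q at each vertex:
  (0, 0): z = 0
  (2.5, 0): z = -22.5
  (0, 5): z = -40

The smallest value is z = -40, attained at (0, 5).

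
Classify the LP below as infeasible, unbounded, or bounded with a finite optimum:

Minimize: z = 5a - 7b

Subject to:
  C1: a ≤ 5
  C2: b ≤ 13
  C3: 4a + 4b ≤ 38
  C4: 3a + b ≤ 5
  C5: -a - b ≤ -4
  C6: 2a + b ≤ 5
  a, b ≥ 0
The point (0, 5) satisfies every constraint, so the LP is feasible; the constraints give a ≤ 5 and b ≤ 13, which with a, b ≥ 0 keep the feasible region inside a bounded box. A feasible, bounded LP attains a finite optimum at a vertex.

Bounded optimum: z* = -35 at (0, 5).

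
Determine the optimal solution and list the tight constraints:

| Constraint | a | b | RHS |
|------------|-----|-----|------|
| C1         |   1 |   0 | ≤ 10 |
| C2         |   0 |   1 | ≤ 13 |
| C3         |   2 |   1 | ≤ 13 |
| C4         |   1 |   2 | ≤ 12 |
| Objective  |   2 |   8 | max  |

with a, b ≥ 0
Optimal: a = 0, b = 6
Binding: C4, a ≥ 0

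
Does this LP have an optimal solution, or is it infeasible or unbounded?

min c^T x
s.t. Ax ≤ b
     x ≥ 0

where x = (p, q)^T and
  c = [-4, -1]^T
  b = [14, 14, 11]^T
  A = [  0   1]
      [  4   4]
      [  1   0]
The point (3.5, 0) satisfies every constraint, so the LP is feasible; the constraints give p ≤ 11 and q ≤ 14, which with p, q ≥ 0 keep the feasible region inside a bounded box. A feasible, bounded LP attains a finite optimum at a vertex.

Bounded optimum: z* = -14 at (3.5, 0).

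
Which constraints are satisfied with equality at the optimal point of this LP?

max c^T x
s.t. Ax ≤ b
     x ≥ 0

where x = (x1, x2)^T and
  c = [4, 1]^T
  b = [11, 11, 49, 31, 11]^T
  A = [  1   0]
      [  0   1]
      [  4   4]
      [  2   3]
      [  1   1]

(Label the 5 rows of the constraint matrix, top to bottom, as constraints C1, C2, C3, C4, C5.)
Optimal: x1 = 11, x2 = 0
Binding: C1, C5, x2 ≥ 0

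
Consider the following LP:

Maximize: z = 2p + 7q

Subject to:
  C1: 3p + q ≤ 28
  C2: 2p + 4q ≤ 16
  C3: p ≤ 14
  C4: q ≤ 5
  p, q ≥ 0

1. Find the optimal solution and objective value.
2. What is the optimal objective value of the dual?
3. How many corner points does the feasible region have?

1. p = 0, q = 4, z = 28
2. 28 (by strong duality, equal to the primal optimum)
3. 3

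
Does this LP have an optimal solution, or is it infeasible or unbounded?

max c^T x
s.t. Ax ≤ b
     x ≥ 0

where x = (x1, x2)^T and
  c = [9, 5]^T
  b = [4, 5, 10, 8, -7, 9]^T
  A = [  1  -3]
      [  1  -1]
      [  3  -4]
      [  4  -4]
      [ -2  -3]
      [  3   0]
Feasible point: (0, 3) satisfies every constraint, so the LP is feasible.
Direction d = (0, 1): for each constraint row a, a·d ≤ 0 —
  (1)(0) + (-3)(1) = -3 ≤ 0
  (1)(0) + (-1)(1) = -1 ≤ 0
  (3)(0) + (-4)(1) = -4 ≤ 0
  (4)(0) + (-4)(1) = -4 ≤ 0
  (-2)(0) + (-3)(1) = -3 ≤ 0
  (3)(0) + (0)(1) = 0 ≤ 0
and d ≥ 0, so (0, 3) + t·d stays feasible for every t ≥ 0. Along this ray z = 9x1 + 5x2 changes by 5 per unit t, so z → +∞.

The LP is unbounded; z can be made arbitrarily large.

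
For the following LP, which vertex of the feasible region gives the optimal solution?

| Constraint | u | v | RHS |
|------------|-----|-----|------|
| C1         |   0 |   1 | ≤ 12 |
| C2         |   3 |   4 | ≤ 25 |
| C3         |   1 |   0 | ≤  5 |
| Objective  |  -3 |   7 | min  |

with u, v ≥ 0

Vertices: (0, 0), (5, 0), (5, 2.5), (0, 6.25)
Evaluating z = -3u + 7v at each vertex:
  (0, 0): z = 0
  (5, 0): z = -15
  (5, 2.5): z = 2.5
  (0, 6.25): z = 43.75

The smallest value is z = -15, attained at (5, 0).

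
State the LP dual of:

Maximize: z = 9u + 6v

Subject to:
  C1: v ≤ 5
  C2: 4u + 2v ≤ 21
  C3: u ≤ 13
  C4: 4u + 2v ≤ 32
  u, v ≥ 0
Minimize: z = 5y1 + 21y2 + 13y3 + 32y4

Subject to:
  C1: -4y2 - y3 - 4y4 ≤ -9
  C2: -y1 - 2y2 - 2y4 ≤ -6
  y1, y2, y3, y4 ≥ 0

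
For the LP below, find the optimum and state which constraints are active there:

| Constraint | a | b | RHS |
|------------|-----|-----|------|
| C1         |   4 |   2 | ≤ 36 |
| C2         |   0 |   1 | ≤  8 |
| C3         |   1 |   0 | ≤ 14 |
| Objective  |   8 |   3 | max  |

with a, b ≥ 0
Optimal: a = 9, b = 0
Slack at optimum:
  C1: slack = 0 (binding)
  C2: slack = 8
  C3: slack = 5
  a ≥ 0: a = 9
  b ≥ 0: b = 0 (binding)
Binding constraints: C1, b ≥ 0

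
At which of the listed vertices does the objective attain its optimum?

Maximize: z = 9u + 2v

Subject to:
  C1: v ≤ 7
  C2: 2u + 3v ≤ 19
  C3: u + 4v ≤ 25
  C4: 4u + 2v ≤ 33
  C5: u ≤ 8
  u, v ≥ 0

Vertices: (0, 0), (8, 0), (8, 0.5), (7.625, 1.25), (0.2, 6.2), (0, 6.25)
Evaluating z = 9u + 2v at each vertex:
  (0, 0): z = 0
  (8, 0): z = 72
  (8, 0.5): z = 73
  (7.625, 1.25): z = 71.12
  (0.2, 6.2): z = 14.2
  (0, 6.25): z = 12.5

The largest value is z = 73, attained at (8, 0.5).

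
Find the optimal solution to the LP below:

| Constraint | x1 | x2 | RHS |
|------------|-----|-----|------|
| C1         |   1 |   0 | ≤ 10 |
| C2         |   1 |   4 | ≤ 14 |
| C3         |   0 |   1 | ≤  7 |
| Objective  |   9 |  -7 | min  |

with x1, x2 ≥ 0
x1 = 0, x2 = 3.5, z = -24.5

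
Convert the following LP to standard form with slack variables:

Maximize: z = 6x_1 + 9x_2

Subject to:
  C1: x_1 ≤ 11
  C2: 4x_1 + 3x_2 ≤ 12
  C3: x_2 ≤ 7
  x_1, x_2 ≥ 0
max z = 6x_1 + 9x_2

s.t.
  x_1 + s1 = 11
  4x_1 + 3x_2 + s2 = 12
  x_2 + s3 = 7
  x_1, x_2, s1, s2, s3 ≥ 0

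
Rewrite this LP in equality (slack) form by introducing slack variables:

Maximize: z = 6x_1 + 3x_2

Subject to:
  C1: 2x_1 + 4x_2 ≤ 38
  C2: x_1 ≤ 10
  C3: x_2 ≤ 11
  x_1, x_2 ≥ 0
max z = 6x_1 + 3x_2

s.t.
  2x_1 + 4x_2 + s1 = 38
  x_1 + s2 = 10
  x_2 + s3 = 11
  x_1, x_2, s1, s2, s3 ≥ 0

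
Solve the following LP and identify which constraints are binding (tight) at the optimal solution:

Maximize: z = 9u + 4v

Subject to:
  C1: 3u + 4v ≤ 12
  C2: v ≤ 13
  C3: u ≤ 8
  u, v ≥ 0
Optimal: u = 4, v = 0
Binding: C1, v ≥ 0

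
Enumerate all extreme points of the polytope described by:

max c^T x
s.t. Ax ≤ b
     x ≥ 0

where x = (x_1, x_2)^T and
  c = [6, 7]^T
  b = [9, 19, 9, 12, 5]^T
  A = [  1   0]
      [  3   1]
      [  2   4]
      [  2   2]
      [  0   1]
Each vertex is the intersection of two constraint boundaries that also satisfies all remaining constraints:
  x_1 = 0 and x_2 = 0 → (0, 0)
  2x_1 + 4x_2 = 9 and x_2 = 0 → (4.5, 0)
  2x_1 + 4x_2 = 9 and x_1 = 0 → (0, 2.25)

Vertices: (0, 0), (4.5, 0), (0, 2.25)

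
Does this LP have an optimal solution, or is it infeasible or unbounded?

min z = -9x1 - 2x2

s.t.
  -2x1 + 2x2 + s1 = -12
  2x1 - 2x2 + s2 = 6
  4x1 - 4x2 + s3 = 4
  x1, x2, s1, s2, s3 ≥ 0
The row 2x1 - 2x2 + s2 = 6 with s2 ≥ 0 requires 2x1 - 2x2 ≤ 6, while the row -2x1 + 2x2 + s1 = -12 with s1 ≥ 0 is equivalent to 2x1 - 2x2 ≥ 12. Together they would need 12 ≤ 2x1 - 2x2 ≤ 6, which is impossible since 12 > 6. No point satisfies all constraints.

Infeasible — the constraint set is empty.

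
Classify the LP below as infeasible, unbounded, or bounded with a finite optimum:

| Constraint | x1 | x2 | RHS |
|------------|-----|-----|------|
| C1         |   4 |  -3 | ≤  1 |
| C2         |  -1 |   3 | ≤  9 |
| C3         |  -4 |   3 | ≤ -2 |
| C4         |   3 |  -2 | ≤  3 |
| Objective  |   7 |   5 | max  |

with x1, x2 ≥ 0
C1 requires 4x1 - 3x2 ≤ 1, while C3 (-4x1 + 3x2 ≤ -2) is equivalent to 4x1 - 3x2 ≥ 2. Together they would need 2 ≤ 4x1 - 3x2 ≤ 1, which is impossible since 2 > 1. No point satisfies all constraints.

Infeasible — the constraint set is empty.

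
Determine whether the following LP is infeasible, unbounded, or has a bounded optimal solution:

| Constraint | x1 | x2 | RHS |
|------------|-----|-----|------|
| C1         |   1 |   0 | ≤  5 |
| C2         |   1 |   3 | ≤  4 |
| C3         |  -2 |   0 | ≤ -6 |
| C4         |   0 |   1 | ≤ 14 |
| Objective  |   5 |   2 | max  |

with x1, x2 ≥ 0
The point (4, 0) satisfies every constraint, so the LP is feasible; the constraints give x1 ≤ 5 and x2 ≤ 14, which with x1, x2 ≥ 0 keep the feasible region inside a bounded box. A feasible, bounded LP attains a finite optimum at a vertex.

Evaluating z = 5x1 + 2x2 at each vertex:
  (3, 0): z = 15
  (4, 0): z = 20
  (3, 0.3333): z = 15.67

The LP has an optimal solution: (4, 0) with z = 20.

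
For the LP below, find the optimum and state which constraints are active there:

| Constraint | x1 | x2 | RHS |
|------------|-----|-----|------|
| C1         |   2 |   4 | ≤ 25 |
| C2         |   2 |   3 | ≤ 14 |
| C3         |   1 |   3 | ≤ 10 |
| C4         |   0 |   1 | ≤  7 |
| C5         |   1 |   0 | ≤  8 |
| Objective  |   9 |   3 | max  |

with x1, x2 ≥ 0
Optimal: x1 = 7, x2 = 0
Slack at optimum:
  C1: slack = 11
  C2: slack = 0 (binding)
  C3: slack = 3
  C4: slack = 7
  C5: slack = 1
  x1 ≥ 0: x1 = 7
  x2 ≥ 0: x2 = 0 (binding)
Binding constraints: C2, x2 ≥ 0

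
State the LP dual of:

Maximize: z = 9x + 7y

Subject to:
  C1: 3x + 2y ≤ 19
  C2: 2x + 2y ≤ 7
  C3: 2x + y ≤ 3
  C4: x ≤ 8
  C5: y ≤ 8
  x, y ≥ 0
Minimize: z = 19y1 + 7y2 + 3y3 + 8y4 + 8y5

Subject to:
  C1: -3y1 - 2y2 - 2y3 - y4 ≤ -9
  C2: -2y1 - 2y2 - y3 - y5 ≤ -7
  y1, y2, y3, y4, y5 ≥ 0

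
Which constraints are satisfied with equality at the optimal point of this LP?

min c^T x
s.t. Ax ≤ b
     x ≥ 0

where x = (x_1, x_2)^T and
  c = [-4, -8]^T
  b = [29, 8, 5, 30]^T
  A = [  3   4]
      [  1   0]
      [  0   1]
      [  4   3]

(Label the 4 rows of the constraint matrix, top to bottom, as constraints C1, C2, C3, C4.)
Optimal: x_1 = 3, x_2 = 5
Binding: C1, C3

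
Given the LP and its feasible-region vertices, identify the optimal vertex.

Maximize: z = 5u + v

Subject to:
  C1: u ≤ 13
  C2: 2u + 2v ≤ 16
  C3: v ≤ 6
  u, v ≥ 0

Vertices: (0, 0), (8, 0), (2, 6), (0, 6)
(8, 0) with z = 40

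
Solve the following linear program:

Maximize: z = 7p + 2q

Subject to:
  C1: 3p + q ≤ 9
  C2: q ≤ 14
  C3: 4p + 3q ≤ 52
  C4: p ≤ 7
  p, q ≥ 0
p = 3, q = 0, z = 21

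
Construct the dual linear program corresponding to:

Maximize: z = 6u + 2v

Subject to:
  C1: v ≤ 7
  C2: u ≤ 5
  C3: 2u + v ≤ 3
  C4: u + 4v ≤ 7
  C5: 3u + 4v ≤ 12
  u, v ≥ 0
Minimize: z = 7y1 + 5y2 + 3y3 + 7y4 + 12y5

Subject to:
  C1: -y2 - 2y3 - y4 - 3y5 ≤ -6
  C2: -y1 - y3 - 4y4 - 4y5 ≤ -2
  y1, y2, y3, y4, y5 ≥ 0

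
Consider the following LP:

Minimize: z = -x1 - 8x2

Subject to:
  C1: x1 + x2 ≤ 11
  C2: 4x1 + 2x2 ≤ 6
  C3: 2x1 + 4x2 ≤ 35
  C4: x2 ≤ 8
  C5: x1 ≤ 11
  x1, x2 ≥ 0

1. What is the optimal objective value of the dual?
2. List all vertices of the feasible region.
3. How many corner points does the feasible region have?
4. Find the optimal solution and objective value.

1. -24 (by strong duality, equal to the primal optimum)
2. (0, 0), (1.5, 0), (0, 3)
3. 3
4. x1 = 0, x2 = 3, z = -24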